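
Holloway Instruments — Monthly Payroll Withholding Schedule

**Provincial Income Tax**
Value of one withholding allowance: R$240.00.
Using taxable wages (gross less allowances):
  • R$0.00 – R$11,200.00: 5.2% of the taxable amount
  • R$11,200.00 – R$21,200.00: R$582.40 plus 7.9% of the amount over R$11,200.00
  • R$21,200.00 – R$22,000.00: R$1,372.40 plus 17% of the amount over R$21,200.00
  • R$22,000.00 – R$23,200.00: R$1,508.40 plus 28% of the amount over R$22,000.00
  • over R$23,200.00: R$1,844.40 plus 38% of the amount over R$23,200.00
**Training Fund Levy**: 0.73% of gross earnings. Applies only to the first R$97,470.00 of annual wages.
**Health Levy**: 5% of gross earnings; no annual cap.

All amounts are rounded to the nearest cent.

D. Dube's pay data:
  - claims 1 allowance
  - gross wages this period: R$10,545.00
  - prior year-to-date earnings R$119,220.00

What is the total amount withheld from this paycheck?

R$1,063.11

Provincial Income Tax: taxable = R$10,545.00 − 1×R$240.00 = R$10,305.00
  5.2% × R$10,305.00 = R$535.86
Training Fund Levy: YTD R$119,220.00 ≥ cap R$97,470.00 → R$0.00
Health Levy: 5% × R$10,545.00 = R$527.25
Total: R$535.86 + R$0.00 + R$527.25 = R$1,063.11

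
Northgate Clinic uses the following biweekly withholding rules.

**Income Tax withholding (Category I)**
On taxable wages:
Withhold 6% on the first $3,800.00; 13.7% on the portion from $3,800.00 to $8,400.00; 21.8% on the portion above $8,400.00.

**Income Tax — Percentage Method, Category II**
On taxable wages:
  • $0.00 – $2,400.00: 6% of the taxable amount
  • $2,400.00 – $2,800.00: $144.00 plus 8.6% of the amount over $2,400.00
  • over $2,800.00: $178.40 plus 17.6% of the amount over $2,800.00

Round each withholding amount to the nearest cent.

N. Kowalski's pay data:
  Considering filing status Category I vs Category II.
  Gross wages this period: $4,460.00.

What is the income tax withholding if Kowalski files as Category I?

$318.42

Income Tax (Category I): taxable = $4,460.00
  $228.00 + 13.7% × ($4,460.00 − $3,800.00) = $228.00 + 13.7% × $660.00 = $318.42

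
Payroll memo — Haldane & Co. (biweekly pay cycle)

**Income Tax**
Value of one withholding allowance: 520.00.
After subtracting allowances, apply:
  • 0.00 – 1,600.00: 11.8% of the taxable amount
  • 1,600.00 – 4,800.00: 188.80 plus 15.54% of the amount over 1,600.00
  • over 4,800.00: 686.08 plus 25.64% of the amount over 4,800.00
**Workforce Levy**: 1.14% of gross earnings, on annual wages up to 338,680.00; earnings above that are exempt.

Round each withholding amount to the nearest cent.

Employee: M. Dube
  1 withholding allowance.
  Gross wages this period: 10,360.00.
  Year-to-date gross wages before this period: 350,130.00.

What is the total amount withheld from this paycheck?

1,978.34

Income Tax: taxable = 10,360.00 − 1×520.00 = 9,840.00
  686.08 + 25.64% × (9,840.00 − 4,800.00) = 686.08 + 25.64% × 5,040.00 = 1,978.34
Workforce Levy: YTD 350,130.00 ≥ cap 338,680.00 → 0.00
Total: 1,978.34 + 0.00 = 1,978.34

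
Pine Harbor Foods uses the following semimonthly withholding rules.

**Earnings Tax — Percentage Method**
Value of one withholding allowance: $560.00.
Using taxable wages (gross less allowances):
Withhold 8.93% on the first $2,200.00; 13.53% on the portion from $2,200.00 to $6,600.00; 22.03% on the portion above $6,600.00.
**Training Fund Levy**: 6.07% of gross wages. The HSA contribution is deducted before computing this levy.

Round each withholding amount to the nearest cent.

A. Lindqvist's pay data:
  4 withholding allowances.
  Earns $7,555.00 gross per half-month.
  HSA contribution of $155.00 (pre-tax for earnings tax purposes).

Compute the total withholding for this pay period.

Earnings Tax: taxable = $7,555.00 − $155.00 − 4×$560.00 = $5,160.00
  $196.46 + 13.53% × ($5,160.00 − $2,200.00) = $196.46 + 13.53% × $2,960.00 = $596.95
Training Fund Levy: 6.07% × $7,400.00 = $449.18
Total: $596.95 + $449.18 = $1,046.13

$1,046.13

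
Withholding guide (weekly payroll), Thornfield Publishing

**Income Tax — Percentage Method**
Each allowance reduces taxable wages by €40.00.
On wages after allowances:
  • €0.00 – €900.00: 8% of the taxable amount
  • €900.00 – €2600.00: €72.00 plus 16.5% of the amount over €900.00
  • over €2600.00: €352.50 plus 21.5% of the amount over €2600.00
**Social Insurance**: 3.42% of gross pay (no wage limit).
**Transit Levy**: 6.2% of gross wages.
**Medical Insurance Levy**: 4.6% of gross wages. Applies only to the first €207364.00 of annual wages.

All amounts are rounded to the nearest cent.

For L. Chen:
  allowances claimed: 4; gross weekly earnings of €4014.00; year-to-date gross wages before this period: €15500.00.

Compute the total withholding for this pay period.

Income Tax: taxable = €4014.00 − 4×€40.00 = €3854.00
  €352.50 + 21.5% × (€3854.00 − €2600.00) = €352.50 + 21.5% × €1254.00 = €622.11
Social Insurance: 3.42% × €4014.00 = €137.28
Transit Levy: 6.2% × €4014.00 = €248.87
Medical Insurance Levy: 4.6% × €4014.00 = €184.64
Total: €622.11 + €137.28 + €248.87 + €184.64 = €1192.90

€1192.90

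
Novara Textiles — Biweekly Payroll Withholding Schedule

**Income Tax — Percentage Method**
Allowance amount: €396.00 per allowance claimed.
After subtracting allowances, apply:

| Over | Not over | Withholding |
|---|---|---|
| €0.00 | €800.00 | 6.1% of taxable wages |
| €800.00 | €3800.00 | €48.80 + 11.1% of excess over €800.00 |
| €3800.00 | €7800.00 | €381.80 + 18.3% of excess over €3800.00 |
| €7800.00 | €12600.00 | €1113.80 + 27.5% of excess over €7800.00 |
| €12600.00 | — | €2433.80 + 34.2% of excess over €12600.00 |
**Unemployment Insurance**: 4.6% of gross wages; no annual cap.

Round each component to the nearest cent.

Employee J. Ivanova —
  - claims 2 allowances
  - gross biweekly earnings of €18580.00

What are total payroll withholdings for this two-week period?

€5062.78

Income Tax: taxable = €18580.00 − 2×€396.00 = €17788.00
  €2433.80 + 34.2% × (€17788.00 − €12600.00) = €2433.80 + 34.2% × €5188.00 = €4208.10
Unemployment Insurance: 4.6% × €18580.00 = €854.68
Total: €4208.10 + €854.68 = €5062.78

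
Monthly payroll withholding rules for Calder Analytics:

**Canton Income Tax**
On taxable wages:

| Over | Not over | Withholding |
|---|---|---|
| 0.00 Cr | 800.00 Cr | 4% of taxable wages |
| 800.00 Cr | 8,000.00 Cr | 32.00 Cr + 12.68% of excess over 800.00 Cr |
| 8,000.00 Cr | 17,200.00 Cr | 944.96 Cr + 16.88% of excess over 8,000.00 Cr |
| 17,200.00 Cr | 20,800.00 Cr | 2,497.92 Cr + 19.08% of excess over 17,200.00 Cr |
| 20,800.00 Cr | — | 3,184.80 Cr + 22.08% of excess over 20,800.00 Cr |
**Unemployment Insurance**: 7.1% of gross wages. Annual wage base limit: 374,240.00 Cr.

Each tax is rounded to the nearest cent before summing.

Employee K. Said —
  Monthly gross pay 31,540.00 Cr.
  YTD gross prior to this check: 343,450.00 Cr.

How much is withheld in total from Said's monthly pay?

7,742.28 Cr

Canton Income Tax: taxable = 31,540.00 Cr
  3,184.80 Cr + 22.08% × (31,540.00 Cr − 20,800.00 Cr) = 3,184.80 Cr + 22.08% × 10,740.00 Cr = 5,556.19 Cr
Unemployment Insurance: cap 374,240.00 Cr − YTD 343,450.00 Cr = 30,790.00 Cr subject; 7.1% × 30,790.00 Cr = 2,186.09 Cr
Total: 5,556.19 Cr + 2,186.09 Cr = 7,742.28 Cr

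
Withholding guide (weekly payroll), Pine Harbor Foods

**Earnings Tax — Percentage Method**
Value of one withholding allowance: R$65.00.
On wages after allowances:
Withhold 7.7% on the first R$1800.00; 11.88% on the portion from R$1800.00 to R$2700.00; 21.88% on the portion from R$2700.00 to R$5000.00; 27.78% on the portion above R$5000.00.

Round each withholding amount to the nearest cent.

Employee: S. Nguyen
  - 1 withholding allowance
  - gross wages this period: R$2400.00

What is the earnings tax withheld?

R$202.16

Earnings Tax: taxable = R$2400.00 − 1×R$65.00 = R$2335.00
  R$138.60 + 11.88% × (R$2335.00 − R$1800.00) = R$138.60 + 11.88% × R$535.00 = R$202.16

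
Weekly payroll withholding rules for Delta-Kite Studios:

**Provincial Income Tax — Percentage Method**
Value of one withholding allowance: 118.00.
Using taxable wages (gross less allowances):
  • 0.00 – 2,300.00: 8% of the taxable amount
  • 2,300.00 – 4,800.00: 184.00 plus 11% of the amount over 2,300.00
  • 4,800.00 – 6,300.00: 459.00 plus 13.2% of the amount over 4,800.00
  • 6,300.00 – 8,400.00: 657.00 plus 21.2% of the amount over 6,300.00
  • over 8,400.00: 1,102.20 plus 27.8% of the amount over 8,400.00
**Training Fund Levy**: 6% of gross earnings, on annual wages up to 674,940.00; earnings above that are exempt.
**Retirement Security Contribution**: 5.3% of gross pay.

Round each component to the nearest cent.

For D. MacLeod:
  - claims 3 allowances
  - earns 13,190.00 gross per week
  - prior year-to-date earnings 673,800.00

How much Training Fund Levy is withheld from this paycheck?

Training Fund Levy: cap 674,940.00 − YTD 673,800.00 = 1,140.00 subject; 6% × 1,140.00 = 68.40

68.40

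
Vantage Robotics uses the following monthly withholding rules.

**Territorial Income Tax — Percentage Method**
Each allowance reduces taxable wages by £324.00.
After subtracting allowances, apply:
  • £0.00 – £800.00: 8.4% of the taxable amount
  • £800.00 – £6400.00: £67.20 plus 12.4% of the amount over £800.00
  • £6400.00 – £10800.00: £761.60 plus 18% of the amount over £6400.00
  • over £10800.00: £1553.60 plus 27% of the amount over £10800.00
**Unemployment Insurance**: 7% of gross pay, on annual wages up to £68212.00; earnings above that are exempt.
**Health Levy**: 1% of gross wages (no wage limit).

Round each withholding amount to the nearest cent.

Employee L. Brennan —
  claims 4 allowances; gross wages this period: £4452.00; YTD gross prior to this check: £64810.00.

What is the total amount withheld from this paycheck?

£642.00

Territorial Income Tax: taxable = £4452.00 − 4×£324.00 = £3156.00
  £67.20 + 12.4% × (£3156.00 − £800.00) = £67.20 + 12.4% × £2356.00 = £359.34
Unemployment Insurance: cap £68212.00 − YTD £64810.00 = £3402.00 subject; 7% × £3402.00 = £238.14
Health Levy: 1% × £4452.00 = £44.52
Total: £359.34 + £238.14 + £44.52 = £642.00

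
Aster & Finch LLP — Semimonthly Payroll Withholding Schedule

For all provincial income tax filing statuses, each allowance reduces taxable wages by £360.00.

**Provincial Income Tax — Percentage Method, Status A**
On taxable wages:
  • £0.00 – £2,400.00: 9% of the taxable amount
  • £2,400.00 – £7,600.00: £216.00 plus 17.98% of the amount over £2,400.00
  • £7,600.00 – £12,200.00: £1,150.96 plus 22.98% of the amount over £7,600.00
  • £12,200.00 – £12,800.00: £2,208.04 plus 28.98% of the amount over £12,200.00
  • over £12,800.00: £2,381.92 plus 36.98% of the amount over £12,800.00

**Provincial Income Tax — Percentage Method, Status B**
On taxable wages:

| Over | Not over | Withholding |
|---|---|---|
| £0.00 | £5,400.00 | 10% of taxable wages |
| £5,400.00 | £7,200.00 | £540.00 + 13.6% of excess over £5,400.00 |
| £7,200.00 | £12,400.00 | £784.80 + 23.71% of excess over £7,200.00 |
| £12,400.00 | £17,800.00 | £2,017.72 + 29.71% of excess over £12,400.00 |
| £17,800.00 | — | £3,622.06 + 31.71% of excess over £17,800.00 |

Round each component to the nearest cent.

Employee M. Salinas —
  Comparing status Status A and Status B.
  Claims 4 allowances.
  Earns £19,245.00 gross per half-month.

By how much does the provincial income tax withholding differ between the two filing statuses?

Provincial Income Tax (Status A): taxable = £19,245.00 − 4×£360.00 = £17,805.00
  £2,381.92 + 36.98% × (£17,805.00 − £12,800.00) = £2,381.92 + 36.98% × £5,005.00 = £4,232.77
Provincial Income Tax (Status B): taxable = £19,245.00 − 4×£360.00 = £17,805.00
  £3,622.06 + 31.71% × (£17,805.00 − £17,800.00) = £3,622.06 + 31.71% × £5.00 = £3,623.65
Difference: |£4,232.77 − £3,623.65| = £609.12 (higher under Status A)

£609.12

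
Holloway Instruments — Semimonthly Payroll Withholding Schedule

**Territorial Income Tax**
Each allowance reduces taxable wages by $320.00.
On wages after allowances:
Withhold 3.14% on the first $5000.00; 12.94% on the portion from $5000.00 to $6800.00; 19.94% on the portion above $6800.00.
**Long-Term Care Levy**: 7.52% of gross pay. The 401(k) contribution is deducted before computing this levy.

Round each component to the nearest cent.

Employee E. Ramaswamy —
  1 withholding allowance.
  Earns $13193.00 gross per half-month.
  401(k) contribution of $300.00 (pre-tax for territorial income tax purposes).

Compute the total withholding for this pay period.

Territorial Income Tax: taxable = $13193.00 − $300.00 − 1×$320.00 = $12573.00
  $389.92 + 19.94% × ($12573.00 − $6800.00) = $389.92 + 19.94% × $5773.00 = $1541.06
Long-Term Care Levy: 7.52% × $12893.00 = $969.55
Total: $1541.06 + $969.55 = $2510.61

$2510.61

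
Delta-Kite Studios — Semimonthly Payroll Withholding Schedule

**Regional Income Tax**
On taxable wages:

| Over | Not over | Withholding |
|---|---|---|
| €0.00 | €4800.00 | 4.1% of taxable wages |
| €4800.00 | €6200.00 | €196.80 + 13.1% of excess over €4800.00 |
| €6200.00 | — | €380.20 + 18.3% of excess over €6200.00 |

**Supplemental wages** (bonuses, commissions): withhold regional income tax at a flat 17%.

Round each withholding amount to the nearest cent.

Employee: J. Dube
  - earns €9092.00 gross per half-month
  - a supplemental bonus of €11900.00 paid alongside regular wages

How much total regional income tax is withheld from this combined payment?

Regional Income Tax: taxable = €9092.00
  €380.20 + 18.3% × (€9092.00 − €6200.00) = €380.20 + 18.3% × €2892.00 = €909.44
Supplemental (17% flat on bonus): 17% × €11900.00 = €2023.00
Total regional income tax: €909.44 + €2023.00 = €2932.44

€2932.44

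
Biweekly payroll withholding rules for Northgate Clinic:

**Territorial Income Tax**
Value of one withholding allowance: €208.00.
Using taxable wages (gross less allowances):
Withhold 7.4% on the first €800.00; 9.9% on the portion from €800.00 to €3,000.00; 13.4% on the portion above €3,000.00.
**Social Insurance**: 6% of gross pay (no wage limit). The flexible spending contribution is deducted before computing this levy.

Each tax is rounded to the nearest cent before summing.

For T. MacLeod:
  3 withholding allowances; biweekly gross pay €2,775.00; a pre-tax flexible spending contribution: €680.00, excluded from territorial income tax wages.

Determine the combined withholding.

€251.33

Territorial Income Tax: taxable = €2,775.00 − €680.00 − 3×€208.00 = €1,471.00
  €59.20 + 9.9% × (€1,471.00 − €800.00) = €59.20 + 9.9% × €671.00 = €125.63
Social Insurance: 6% × €2,095.00 = €125.70
Total: €125.63 + €125.70 = €251.33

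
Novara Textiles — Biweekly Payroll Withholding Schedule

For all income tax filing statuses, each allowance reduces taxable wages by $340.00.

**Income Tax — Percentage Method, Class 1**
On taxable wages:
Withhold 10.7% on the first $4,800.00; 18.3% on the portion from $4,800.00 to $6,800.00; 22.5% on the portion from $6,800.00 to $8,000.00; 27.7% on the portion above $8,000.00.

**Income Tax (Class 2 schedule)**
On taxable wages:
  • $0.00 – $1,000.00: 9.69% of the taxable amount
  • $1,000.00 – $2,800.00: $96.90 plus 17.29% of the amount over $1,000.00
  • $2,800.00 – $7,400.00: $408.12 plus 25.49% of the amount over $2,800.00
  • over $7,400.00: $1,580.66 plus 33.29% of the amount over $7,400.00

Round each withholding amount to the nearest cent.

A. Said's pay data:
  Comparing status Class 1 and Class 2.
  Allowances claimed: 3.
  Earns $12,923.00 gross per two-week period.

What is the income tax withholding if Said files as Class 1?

Income Tax (Class 1): taxable = $12,923.00 − 3×$340.00 = $11,903.00
  $1,149.60 + 27.7% × ($11,903.00 − $8,000.00) = $1,149.60 + 27.7% × $3,903.00 = $2,230.73

$2,230.73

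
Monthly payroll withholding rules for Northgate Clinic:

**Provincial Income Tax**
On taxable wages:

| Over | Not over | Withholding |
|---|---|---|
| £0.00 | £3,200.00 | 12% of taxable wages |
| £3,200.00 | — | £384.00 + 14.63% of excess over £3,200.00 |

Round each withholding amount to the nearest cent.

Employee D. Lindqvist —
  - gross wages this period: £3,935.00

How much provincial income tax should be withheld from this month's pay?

Provincial Income Tax: taxable = £3,935.00
  £384.00 + 14.63% × (£3,935.00 − £3,200.00) = £384.00 + 14.63% × £735.00 = £491.53

£491.53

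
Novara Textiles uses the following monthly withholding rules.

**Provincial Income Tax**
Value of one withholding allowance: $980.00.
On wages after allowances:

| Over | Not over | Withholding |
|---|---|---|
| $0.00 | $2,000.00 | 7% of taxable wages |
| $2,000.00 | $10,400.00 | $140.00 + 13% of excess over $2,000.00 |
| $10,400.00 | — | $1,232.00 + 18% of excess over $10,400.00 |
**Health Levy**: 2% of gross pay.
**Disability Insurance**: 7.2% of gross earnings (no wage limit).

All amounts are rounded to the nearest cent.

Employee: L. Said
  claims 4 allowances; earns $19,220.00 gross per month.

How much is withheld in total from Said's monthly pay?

Provincial Income Tax: taxable = $19,220.00 − 4×$980.00 = $15,300.00
  $1,232.00 + 18% × ($15,300.00 − $10,400.00) = $1,232.00 + 18% × $4,900.00 = $2,114.00
Health Levy: 2% × $19,220.00 = $384.40
Disability Insurance: 7.2% × $19,220.00 = $1,383.84
Total: $2,114.00 + $384.40 + $1,383.84 = $3,882.24

$3,882.24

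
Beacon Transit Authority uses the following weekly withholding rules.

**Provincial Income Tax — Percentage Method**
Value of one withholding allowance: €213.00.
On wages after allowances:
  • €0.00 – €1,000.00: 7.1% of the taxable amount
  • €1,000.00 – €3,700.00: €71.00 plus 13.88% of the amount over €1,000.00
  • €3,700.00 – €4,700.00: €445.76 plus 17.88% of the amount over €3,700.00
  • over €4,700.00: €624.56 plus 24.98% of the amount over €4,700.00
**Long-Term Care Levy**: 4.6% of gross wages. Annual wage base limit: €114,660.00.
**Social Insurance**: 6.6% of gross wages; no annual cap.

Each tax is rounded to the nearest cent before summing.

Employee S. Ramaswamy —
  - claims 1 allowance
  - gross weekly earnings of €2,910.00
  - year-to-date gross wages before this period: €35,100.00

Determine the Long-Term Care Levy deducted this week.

€133.86

Long-Term Care Levy: 4.6% × €2,910.00 = €133.86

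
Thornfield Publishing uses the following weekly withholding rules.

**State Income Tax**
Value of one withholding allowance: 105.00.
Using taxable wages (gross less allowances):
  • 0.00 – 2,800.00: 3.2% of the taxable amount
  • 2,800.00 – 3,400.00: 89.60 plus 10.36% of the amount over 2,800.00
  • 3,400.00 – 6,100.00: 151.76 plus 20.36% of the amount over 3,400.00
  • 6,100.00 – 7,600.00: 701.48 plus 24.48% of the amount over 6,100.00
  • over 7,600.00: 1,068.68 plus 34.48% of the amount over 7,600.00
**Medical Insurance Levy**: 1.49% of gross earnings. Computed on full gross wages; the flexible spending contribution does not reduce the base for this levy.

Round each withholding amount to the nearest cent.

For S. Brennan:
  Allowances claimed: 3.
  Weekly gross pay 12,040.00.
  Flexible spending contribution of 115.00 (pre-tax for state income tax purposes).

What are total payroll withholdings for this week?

State Income Tax: taxable = 12,040.00 − 115.00 − 3×105.00 = 11,610.00
  1,068.68 + 34.48% × (11,610.00 − 7,600.00) = 1,068.68 + 34.48% × 4,010.00 = 2,451.33
Medical Insurance Levy: 1.49% × 12,040.00 = 179.40
Total: 2,451.33 + 179.40 = 2,630.73

2,630.73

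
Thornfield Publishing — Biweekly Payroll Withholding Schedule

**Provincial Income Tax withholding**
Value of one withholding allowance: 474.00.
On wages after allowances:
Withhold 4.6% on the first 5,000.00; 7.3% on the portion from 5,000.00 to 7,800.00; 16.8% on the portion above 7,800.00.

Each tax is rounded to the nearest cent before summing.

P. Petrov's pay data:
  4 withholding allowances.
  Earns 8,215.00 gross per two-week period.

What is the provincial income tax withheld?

326.29

Provincial Income Tax: taxable = 8,215.00 − 4×474.00 = 6,319.00
  230.00 + 7.3% × (6,319.00 − 5,000.00) = 230.00 + 7.3% × 1,319.00 = 326.29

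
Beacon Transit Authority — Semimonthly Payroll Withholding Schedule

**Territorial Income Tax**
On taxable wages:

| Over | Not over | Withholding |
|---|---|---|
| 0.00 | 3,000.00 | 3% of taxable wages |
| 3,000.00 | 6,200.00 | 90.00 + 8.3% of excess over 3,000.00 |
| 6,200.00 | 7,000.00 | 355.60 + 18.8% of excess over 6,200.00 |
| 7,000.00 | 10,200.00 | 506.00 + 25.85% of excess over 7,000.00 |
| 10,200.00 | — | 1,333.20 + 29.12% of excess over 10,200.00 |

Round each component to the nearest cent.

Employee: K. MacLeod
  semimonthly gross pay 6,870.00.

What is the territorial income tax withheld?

Territorial Income Tax: taxable = 6,870.00
  355.60 + 18.8% × (6,870.00 − 6,200.00) = 355.60 + 18.8% × 670.00 = 481.56

481.56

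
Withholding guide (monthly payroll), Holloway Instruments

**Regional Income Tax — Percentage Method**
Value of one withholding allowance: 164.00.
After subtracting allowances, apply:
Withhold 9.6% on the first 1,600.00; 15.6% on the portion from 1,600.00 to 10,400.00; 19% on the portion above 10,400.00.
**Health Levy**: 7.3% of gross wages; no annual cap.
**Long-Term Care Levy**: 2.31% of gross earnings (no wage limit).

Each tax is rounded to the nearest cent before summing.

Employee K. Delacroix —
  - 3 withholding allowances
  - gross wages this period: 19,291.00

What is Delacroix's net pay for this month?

14,314.93

Regional Income Tax: taxable = 19,291.00 − 3×164.00 = 18,799.00
  1,526.40 + 19% × (18,799.00 − 10,400.00) = 1,526.40 + 19% × 8,399.00 = 3,122.21
Health Levy: 7.3% × 19,291.00 = 1,408.24
Long-Term Care Levy: 2.31% × 19,291.00 = 445.62
Total withheld: 3,122.21 + 1,408.24 + 445.62 = 4,976.07
Net pay: 19,291.00 − 4,976.07 = 14,314.93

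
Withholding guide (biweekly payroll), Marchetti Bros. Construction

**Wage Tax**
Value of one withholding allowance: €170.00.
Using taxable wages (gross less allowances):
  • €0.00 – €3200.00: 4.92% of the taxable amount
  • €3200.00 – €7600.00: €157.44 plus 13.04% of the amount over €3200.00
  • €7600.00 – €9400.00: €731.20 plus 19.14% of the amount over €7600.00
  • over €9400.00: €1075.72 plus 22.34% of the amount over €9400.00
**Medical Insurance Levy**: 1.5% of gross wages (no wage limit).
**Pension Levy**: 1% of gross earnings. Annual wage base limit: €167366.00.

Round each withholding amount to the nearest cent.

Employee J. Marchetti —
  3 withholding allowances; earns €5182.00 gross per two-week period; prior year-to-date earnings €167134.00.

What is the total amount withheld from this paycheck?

Wage Tax: taxable = €5182.00 − 3×€170.00 = €4672.00
  €157.44 + 13.04% × (€4672.00 − €3200.00) = €157.44 + 13.04% × €1472.00 = €349.39
Medical Insurance Levy: 1.5% × €5182.00 = €77.73
Pension Levy: cap €167366.00 − YTD €167134.00 = €232.00 subject; 1% × €232.00 = €2.32
Total: €349.39 + €77.73 + €2.32 = €429.44

€429.44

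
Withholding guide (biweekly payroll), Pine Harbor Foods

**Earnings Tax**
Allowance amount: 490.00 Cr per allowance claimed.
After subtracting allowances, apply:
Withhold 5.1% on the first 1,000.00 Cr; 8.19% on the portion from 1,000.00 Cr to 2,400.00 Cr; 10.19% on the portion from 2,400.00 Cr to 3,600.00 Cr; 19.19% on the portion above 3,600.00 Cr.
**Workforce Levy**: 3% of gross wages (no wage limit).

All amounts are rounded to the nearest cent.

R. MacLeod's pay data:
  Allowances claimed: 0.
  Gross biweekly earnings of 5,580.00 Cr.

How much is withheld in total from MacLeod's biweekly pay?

Earnings Tax: taxable = 5,580.00 Cr
  287.94 Cr + 19.19% × (5,580.00 Cr − 3,600.00 Cr) = 287.94 Cr + 19.19% × 1,980.00 Cr = 667.90 Cr
Workforce Levy: 3% × 5,580.00 Cr = 167.40 Cr
Total: 667.90 Cr + 167.40 Cr = 835.30 Cr

835.30 Cr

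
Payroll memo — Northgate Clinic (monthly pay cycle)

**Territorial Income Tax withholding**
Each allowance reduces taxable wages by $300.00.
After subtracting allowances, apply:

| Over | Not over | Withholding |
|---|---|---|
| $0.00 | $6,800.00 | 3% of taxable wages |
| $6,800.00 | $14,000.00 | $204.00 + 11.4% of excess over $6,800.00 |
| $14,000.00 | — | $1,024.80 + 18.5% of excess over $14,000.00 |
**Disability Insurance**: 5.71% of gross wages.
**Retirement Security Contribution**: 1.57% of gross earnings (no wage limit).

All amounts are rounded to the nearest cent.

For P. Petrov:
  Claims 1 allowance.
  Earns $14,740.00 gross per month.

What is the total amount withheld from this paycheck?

Territorial Income Tax: taxable = $14,740.00 − 1×$300.00 = $14,440.00
  $1,024.80 + 18.5% × ($14,440.00 − $14,000.00) = $1,024.80 + 18.5% × $440.00 = $1,106.20
Disability Insurance: 5.71% × $14,740.00 = $841.65
Retirement Security Contribution: 1.57% × $14,740.00 = $231.42
Total: $1,106.20 + $841.65 + $231.42 = $2,179.27

$2,179.27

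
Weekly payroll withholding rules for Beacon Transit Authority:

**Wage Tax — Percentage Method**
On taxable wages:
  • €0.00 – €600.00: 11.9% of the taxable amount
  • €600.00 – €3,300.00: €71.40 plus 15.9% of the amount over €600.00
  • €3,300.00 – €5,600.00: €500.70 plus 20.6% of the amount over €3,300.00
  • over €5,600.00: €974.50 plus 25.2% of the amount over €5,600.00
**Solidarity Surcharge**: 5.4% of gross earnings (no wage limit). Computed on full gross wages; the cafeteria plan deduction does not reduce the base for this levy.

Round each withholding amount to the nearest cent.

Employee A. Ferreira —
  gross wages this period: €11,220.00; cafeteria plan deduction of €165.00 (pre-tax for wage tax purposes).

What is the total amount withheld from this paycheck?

Wage Tax: taxable = €11,220.00 − €165.00 = €11,055.00
  €974.50 + 25.2% × (€11,055.00 − €5,600.00) = €974.50 + 25.2% × €5,455.00 = €2,349.16
Solidarity Surcharge: 5.4% × €11,220.00 = €605.88
Total: €2,349.16 + €605.88 = €2,955.04

€2,955.04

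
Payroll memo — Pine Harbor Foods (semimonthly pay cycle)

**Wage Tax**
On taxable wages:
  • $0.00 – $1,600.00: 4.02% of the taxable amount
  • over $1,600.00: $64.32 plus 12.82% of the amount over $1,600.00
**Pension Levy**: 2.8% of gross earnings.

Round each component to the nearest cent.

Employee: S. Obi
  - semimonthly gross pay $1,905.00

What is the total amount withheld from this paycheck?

Wage Tax: taxable = $1,905.00
  $64.32 + 12.82% × ($1,905.00 − $1,600.00) = $64.32 + 12.82% × $305.00 = $103.42
Pension Levy: 2.8% × $1,905.00 = $53.34
Total: $103.42 + $53.34 = $156.76

$156.76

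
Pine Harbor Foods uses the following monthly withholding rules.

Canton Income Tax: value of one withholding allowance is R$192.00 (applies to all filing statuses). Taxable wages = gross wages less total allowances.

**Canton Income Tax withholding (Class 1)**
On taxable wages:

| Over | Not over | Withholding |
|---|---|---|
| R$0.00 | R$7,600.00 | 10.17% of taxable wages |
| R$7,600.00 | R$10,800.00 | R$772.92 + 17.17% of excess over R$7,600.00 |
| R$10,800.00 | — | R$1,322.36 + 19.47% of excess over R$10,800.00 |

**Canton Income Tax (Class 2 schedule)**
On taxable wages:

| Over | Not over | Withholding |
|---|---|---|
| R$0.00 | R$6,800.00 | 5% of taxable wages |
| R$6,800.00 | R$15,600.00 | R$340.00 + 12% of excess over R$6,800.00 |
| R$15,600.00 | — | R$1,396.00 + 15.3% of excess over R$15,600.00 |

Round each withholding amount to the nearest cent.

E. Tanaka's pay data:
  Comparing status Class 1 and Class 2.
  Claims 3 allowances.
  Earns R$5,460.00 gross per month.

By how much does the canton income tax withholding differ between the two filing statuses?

R$252.50

Canton Income Tax (Class 1): taxable = R$5,460.00 − 3×R$192.00 = R$4,884.00
  10.17% × R$4,884.00 = R$496.70
Canton Income Tax (Class 2): taxable = R$5,460.00 − 3×R$192.00 = R$4,884.00
  5% × R$4,884.00 = R$244.20
Difference: |R$496.70 − R$244.20| = R$252.50 (higher under Class 1)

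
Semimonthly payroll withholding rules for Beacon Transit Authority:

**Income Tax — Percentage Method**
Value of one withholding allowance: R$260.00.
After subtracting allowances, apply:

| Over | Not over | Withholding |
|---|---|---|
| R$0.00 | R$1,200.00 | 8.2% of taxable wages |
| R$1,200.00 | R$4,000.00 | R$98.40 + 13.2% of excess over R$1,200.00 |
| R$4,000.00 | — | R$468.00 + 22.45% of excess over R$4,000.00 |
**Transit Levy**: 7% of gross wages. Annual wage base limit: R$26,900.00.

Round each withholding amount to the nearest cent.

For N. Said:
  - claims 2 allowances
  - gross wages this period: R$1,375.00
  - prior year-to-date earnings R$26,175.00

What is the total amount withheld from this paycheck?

R$120.86

Income Tax: taxable = R$1,375.00 − 2×R$260.00 = R$855.00
  8.2% × R$855.00 = R$70.11
Transit Levy: cap R$26,900.00 − YTD R$26,175.00 = R$725.00 subject; 7% × R$725.00 = R$50.75
Total: R$70.11 + R$50.75 = R$120.86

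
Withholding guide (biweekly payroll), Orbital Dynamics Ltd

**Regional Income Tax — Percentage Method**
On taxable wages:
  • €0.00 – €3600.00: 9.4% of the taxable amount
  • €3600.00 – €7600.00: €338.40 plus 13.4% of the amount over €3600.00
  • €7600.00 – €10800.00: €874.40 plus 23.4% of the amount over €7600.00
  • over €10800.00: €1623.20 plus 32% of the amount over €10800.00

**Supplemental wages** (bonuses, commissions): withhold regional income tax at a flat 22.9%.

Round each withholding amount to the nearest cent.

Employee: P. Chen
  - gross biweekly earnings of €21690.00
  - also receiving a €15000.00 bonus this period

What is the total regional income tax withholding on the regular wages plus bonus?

Regional Income Tax: taxable = €21690.00
  €1623.20 + 32% × (€21690.00 − €10800.00) = €1623.20 + 32% × €10890.00 = €5108.00
Supplemental (22.9% flat on bonus): 22.9% × €15000.00 = €3435.00
Total regional income tax: €5108.00 + €3435.00 = €8543.00

€8543.00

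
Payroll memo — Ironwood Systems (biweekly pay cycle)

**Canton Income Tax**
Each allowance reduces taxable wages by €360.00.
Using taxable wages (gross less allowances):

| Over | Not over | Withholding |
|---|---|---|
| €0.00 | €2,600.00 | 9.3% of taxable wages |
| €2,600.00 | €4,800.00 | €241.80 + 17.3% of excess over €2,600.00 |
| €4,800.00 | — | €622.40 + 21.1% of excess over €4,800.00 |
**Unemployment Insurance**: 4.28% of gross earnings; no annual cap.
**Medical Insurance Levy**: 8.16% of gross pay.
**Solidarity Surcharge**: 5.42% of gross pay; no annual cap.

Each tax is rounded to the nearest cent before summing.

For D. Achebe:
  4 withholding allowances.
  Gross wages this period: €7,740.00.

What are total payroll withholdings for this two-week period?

€2,321.26

Canton Income Tax: taxable = €7,740.00 − 4×€360.00 = €6,300.00
  €622.40 + 21.1% × (€6,300.00 − €4,800.00) = €622.40 + 21.1% × €1,500.00 = €938.90
Unemployment Insurance: 4.28% × €7,740.00 = €331.27
Medical Insurance Levy: 8.16% × €7,740.00 = €631.58
Solidarity Surcharge: 5.42% × €7,740.00 = €419.51
Total: €938.90 + €331.27 + €631.58 + €419.51 = €2,321.26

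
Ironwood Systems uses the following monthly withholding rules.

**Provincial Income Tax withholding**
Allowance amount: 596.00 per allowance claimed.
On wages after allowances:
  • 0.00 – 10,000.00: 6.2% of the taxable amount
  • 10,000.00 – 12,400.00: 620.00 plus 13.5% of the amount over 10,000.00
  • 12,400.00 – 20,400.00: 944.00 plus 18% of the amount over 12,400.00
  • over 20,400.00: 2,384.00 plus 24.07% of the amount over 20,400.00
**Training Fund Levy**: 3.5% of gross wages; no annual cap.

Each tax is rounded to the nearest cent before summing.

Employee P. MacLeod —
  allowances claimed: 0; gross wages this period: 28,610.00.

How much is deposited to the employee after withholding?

23,248.50

Provincial Income Tax: taxable = 28,610.00
  2,384.00 + 24.07% × (28,610.00 − 20,400.00) = 2,384.00 + 24.07% × 8,210.00 = 4,360.15
Training Fund Levy: 3.5% × 28,610.00 = 1,001.35
Total withheld: 4,360.15 + 1,001.35 = 5,361.50
Net pay: 28,610.00 − 5,361.50 = 23,248.50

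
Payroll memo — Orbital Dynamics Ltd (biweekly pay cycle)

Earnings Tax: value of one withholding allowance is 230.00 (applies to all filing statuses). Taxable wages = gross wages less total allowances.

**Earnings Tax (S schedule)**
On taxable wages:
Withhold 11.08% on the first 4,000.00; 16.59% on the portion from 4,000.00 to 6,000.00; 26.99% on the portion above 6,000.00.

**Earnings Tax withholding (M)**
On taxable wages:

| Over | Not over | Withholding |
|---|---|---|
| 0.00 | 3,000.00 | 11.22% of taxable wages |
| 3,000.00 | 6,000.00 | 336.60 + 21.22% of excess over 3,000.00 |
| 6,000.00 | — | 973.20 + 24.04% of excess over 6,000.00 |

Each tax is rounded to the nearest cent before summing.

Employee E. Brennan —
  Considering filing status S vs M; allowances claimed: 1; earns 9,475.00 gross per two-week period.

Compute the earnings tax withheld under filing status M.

1,753.30

Earnings Tax (M): taxable = 9,475.00 − 1×230.00 = 9,245.00
  973.20 + 24.04% × (9,245.00 − 6,000.00) = 973.20 + 24.04% × 3,245.00 = 1,753.30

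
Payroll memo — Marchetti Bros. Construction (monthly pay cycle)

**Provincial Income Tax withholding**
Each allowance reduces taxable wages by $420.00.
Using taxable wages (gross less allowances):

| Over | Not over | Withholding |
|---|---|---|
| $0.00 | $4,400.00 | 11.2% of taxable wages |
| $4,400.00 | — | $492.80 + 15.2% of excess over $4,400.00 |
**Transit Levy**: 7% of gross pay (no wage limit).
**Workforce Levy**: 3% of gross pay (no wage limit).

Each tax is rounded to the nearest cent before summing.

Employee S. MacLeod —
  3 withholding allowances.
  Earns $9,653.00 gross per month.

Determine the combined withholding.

$2,065.04

Provincial Income Tax: taxable = $9,653.00 − 3×$420.00 = $8,393.00
  $492.80 + 15.2% × ($8,393.00 − $4,400.00) = $492.80 + 15.2% × $3,993.00 = $1,099.74
Transit Levy: 7% × $9,653.00 = $675.71
Workforce Levy: 3% × $9,653.00 = $289.59
Total: $1,099.74 + $675.71 + $289.59 = $2,065.04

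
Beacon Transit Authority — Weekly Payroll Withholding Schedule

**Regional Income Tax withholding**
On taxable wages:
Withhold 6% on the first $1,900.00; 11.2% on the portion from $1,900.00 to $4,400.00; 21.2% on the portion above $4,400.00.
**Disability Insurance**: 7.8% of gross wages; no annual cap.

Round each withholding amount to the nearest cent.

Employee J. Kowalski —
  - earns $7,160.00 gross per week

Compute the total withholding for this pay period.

Regional Income Tax: taxable = $7,160.00
  $394.00 + 21.2% × ($7,160.00 − $4,400.00) = $394.00 + 21.2% × $2,760.00 = $979.12
Disability Insurance: 7.8% × $7,160.00 = $558.48
Total: $979.12 + $558.48 = $1,537.60

$1,537.60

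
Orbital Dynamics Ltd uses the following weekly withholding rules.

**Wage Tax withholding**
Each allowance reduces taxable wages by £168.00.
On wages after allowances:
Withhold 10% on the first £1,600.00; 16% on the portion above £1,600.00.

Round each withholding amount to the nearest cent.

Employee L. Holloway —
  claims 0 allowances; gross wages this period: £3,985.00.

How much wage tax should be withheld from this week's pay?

£541.60

Wage Tax: taxable = £3,985.00
  £160.00 + 16% × (£3,985.00 − £1,600.00) = £160.00 + 16% × £2,385.00 = £541.60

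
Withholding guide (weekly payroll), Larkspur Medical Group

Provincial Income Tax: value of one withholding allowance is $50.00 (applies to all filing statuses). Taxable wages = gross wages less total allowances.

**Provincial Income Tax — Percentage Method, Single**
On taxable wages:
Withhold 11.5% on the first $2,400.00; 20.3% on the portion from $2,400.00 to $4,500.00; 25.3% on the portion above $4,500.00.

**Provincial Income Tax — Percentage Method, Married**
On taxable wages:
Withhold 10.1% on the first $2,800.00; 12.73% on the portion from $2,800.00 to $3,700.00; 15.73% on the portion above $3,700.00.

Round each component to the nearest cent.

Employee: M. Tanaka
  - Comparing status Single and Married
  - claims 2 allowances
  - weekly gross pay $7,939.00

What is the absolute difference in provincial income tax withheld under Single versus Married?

$498.64

Provincial Income Tax (Single): taxable = $7,939.00 − 2×$50.00 = $7,839.00
  $702.30 + 25.3% × ($7,839.00 − $4,500.00) = $702.30 + 25.3% × $3,339.00 = $1,547.07
Provincial Income Tax (Married): taxable = $7,939.00 − 2×$50.00 = $7,839.00
  $397.37 + 15.73% × ($7,839.00 − $3,700.00) = $397.37 + 15.73% × $4,139.00 = $1,048.43
Difference: |$1,547.07 − $1,048.43| = $498.64 (higher under Single)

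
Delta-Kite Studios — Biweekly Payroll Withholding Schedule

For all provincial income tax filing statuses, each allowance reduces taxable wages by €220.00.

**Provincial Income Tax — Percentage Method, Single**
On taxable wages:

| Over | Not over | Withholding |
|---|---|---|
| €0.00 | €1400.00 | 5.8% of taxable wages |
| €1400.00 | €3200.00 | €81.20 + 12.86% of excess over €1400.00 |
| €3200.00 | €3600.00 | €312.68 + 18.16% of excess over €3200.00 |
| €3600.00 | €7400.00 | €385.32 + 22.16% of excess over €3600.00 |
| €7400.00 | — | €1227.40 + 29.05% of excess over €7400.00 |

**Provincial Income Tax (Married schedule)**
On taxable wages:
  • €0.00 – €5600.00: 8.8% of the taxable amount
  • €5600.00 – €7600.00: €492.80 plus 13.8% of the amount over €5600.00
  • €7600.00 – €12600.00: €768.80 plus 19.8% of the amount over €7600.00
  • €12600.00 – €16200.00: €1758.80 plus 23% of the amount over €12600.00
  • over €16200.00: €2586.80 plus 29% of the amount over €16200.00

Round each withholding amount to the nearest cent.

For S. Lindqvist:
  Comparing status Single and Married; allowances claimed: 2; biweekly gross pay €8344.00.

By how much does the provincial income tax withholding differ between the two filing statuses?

Provincial Income Tax (Single): taxable = €8344.00 − 2×€220.00 = €7904.00
  €1227.40 + 29.05% × (€7904.00 − €7400.00) = €1227.40 + 29.05% × €504.00 = €1373.81
Provincial Income Tax (Married): taxable = €8344.00 − 2×€220.00 = €7904.00
  €768.80 + 19.8% × (€7904.00 − €7600.00) = €768.80 + 19.8% × €304.00 = €828.99
Difference: |€1373.81 − €828.99| = €544.82 (higher under Single)

€544.82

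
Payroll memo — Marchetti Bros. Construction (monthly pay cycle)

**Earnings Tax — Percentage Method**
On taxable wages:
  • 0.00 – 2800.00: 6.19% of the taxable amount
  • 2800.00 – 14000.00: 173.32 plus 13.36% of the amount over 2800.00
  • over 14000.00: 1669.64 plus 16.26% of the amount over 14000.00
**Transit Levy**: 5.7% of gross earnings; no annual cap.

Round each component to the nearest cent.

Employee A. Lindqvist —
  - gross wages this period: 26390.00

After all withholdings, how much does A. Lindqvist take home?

Earnings Tax: taxable = 26390.00
  1669.64 + 16.26% × (26390.00 − 14000.00) = 1669.64 + 16.26% × 12390.00 = 3684.25
Transit Levy: 5.7% × 26390.00 = 1504.23
Total withheld: 3684.25 + 1504.23 = 5188.48
Net pay: 26390.00 − 5188.48 = 21201.52

21201.52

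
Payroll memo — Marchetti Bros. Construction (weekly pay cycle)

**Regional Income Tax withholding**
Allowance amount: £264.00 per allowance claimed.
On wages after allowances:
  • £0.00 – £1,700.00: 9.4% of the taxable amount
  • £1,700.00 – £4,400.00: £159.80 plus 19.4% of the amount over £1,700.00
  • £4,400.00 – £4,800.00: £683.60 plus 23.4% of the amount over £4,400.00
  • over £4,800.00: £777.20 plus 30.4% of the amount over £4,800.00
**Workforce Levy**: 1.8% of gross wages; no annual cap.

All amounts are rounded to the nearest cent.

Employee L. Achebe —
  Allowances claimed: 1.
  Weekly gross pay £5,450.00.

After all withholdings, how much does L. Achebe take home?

Regional Income Tax: taxable = £5,450.00 − 1×£264.00 = £5,186.00
  £777.20 + 30.4% × (£5,186.00 − £4,800.00) = £777.20 + 30.4% × £386.00 = £894.54
Workforce Levy: 1.8% × £5,450.00 = £98.10
Total withheld: £894.54 + £98.10 = £992.64
Net pay: £5,450.00 − £992.64 = £4,457.36

£4,457.36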